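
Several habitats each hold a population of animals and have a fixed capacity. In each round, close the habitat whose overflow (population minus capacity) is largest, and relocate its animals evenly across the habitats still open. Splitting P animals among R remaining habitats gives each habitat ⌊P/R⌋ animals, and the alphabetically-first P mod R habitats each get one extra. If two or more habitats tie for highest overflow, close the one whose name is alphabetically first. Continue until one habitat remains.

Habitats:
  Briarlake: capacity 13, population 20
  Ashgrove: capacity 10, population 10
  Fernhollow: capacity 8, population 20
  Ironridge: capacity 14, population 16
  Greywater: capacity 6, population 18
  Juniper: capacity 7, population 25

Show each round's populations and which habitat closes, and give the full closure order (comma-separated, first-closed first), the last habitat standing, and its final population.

Closure order: Juniper, Fernhollow, Greywater, Briarlake, Ashgrove
Last habitat: Ironridge with 109 animals

Round 1: Ashgrove=10 Briarlake=20 Fernhollow=20 Greywater=18 Ironridge=16 Juniper=25 → close Juniper (overflow 18)
  25÷5 = 5 each, +1 to first 0
Round 2: Ashgrove=15 Briarlake=25 Fernhollow=25 Greywater=23 Ironridge=21 → close Fernhollow (overflow 17)
  25÷4 = 6 each, +1 to first 1
Round 3: Ashgrove=22 Briarlake=31 Greywater=29 Ironridge=27 → close Greywater (overflow 23)
  29÷3 = 9 each, +1 to first 2
Round 4: Ashgrove=32 Briarlake=41 Ironridge=36 → close Briarlake (overflow 28)
  41÷2 = 20 each, +1 to first 1
Round 5: Ashgrove=53 Ironridge=56 → close Ashgrove (overflow 43)
  53÷1 = 53 each, +1 to first 0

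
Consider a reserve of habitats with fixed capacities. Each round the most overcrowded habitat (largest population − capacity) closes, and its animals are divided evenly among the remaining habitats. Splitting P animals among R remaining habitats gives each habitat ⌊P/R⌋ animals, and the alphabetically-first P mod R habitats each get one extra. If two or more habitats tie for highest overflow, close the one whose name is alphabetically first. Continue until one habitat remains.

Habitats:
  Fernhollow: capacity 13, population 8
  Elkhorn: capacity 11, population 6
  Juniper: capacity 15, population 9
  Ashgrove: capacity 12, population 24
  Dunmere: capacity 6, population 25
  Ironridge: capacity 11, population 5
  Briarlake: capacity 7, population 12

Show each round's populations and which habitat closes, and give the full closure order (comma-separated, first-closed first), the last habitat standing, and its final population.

Round 1: Ashgrove=24 Briarlake=12 Dunmere=25 Elkhorn=6 Fernhollow=8 Ironridge=5 Juniper=9 → close Dunmere (overflow 19)
  25÷6 = 4 each, +1 to first 1
Round 2: Ashgrove=29 Briarlake=16 Elkhorn=10 Fernhollow=12 Ironridge=9 Juniper=13 → close Ashgrove (overflow 17)
  29÷5 = 5 each, +1 to first 4
Round 3: Briarlake=22 Elkhorn=16 Fernhollow=18 Ironridge=15 Juniper=18 → close Briarlake (overflow 15)
  22÷4 = 5 each, +1 to first 2
Round 4: Elkhorn=22 Fernhollow=24 Ironridge=20 Juniper=23 → close Elkhorn (overflow 11)
  22÷3 = 7 each, +1 to first 1
Round 5: Fernhollow=32 Ironridge=27 Juniper=30 → close Fernhollow (overflow 19)
  32÷2 = 16 each, +1 to first 0
Round 6: Ironridge=43 Juniper=46 → close Ironridge (overflow 32)
  43÷1 = 43 each, +1 to first 0

Closure order: Dunmere, Ashgrove, Briarlake, Elkhorn, Fernhollow, Ironridge
Last habitat: Juniper with 89 animals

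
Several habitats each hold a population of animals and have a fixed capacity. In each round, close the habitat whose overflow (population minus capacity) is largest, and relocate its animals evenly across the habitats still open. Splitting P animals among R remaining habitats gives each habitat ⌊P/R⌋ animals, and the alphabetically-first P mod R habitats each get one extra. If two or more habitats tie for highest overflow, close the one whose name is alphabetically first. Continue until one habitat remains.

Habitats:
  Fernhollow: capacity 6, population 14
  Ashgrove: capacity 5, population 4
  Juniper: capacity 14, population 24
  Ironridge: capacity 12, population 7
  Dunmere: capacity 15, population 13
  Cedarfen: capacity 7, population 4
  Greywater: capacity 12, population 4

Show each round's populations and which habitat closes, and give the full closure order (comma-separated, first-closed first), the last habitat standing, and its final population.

Closure order: Juniper, Fernhollow, Ashgrove, Dunmere, Cedarfen, Ironridge
Last habitat: Greywater with 70 animals

Round 1: Ashgrove=4 Cedarfen=4 Dunmere=13 Fernhollow=14 Greywater=4 Ironridge=7 Juniper=24 → close Juniper (overflow 10)
  24÷6 = 4 each, +1 to first 0
Round 2: Ashgrove=8 Cedarfen=8 Dunmere=17 Fernhollow=18 Greywater=8 Ironridge=11 → close Fernhollow (overflow 12)
  18÷5 = 3 each, +1 to first 3
Round 3: Ashgrove=12 Cedarfen=12 Dunmere=21 Greywater=11 Ironridge=14 → close Ashgrove (overflow 7)
  12÷4 = 3 each, +1 to first 0
Round 4: Cedarfen=15 Dunmere=24 Greywater=14 Ironridge=17 → close Dunmere (overflow 9)
  24÷3 = 8 each, +1 to first 0
Round 5: Cedarfen=23 Greywater=22 Ironridge=25 → close Cedarfen (overflow 16)
  23÷2 = 11 each, +1 to first 1
Round 6: Greywater=34 Ironridge=36 → close Ironridge (overflow 24)
  36÷1 = 36 each, +1 to first 0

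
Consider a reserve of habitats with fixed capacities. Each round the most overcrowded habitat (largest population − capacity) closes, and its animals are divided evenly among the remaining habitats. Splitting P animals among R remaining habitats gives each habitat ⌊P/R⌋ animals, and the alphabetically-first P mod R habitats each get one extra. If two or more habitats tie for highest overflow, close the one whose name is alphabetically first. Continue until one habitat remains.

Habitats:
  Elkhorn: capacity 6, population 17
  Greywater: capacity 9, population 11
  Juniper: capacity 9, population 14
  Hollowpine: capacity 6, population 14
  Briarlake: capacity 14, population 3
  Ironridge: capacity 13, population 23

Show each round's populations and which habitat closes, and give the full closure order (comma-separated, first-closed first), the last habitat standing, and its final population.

Closure order: Elkhorn, Ironridge, Hollowpine, Greywater, Juniper
Last habitat: Briarlake with 82 animals

Round 1: Briarlake=3 Elkhorn=17 Greywater=11 Hollowpine=14 Ironridge=23 Juniper=14 → close Elkhorn (overflow 11)
  17÷5 = 3 each, +1 to first 2
Round 2: Briarlake=7 Greywater=15 Hollowpine=17 Ironridge=26 Juniper=17 → close Ironridge (overflow 13)
  26÷4 = 6 each, +1 to first 2
Round 3: Briarlake=14 Greywater=22 Hollowpine=23 Juniper=23 → close Hollowpine (overflow 17)
  23÷3 = 7 each, +1 to first 2
Round 4: Briarlake=22 Greywater=30 Juniper=30 → close Greywater (overflow 21)
  30÷2 = 15 each, +1 to first 0
Round 5: Briarlake=37 Juniper=45 → close Juniper (overflow 36)
  45÷1 = 45 each, +1 to first 0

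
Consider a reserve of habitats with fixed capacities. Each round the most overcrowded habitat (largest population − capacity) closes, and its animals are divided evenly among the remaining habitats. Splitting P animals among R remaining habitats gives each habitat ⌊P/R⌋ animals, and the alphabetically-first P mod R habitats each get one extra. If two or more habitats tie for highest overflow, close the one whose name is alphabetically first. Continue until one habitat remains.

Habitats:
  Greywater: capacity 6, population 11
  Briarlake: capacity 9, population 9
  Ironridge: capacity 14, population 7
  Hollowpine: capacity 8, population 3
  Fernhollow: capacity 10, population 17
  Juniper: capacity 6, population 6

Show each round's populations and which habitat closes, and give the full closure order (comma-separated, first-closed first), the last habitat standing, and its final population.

Round 1: Briarlake=9 Fernhollow=17 Greywater=11 Hollowpine=3 Ironridge=7 Juniper=6 → close Fernhollow (overflow 7)
  17÷5 = 3 each, +1 to first 2
Round 2: Briarlake=13 Greywater=15 Hollowpine=6 Ironridge=10 Juniper=9 → close Greywater (overflow 9)
  15÷4 = 3 each, +1 to first 3
Round 3: Briarlake=17 Hollowpine=10 Ironridge=14 Juniper=12 → close Briarlake (overflow 8)
  17÷3 = 5 each, +1 to first 2
Round 4: Hollowpine=16 Ironridge=20 Juniper=17 → close Juniper (overflow 11)
  17÷2 = 8 each, +1 to first 1
Round 5: Hollowpine=25 Ironridge=28 → close Hollowpine (overflow 17)
  25÷1 = 25 each, +1 to first 0

Closure order: Fernhollow, Greywater, Briarlake, Juniper, Hollowpine
Last habitat: Ironridge with 53 animals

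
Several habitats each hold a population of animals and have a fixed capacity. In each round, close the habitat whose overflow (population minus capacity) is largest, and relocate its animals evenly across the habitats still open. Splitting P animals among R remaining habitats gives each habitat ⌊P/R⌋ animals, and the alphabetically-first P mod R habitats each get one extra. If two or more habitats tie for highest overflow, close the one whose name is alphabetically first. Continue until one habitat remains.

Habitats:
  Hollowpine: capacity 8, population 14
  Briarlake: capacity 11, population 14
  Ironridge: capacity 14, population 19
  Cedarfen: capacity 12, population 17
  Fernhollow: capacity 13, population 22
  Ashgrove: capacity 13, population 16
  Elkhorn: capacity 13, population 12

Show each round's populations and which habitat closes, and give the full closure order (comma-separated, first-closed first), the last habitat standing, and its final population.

Round 1: Ashgrove=16 Briarlake=14 Cedarfen=17 Elkhorn=12 Fernhollow=22 Hollowpine=14 Ironridge=19 → close Fernhollow (overflow 9)
  22÷6 = 3 each, +1 to first 4
Round 2: Ashgrove=20 Briarlake=18 Cedarfen=21 Elkhorn=16 Hollowpine=17 Ironridge=22 → close Cedarfen (overflow 9)
  21÷5 = 4 each, +1 to first 1
Round 3: Ashgrove=25 Briarlake=22 Elkhorn=20 Hollowpine=21 Ironridge=26 → close Hollowpine (overflow 13)
  21÷4 = 5 each, +1 to first 1
Round 4: Ashgrove=31 Briarlake=27 Elkhorn=25 Ironridge=31 → close Ashgrove (overflow 18)
  31÷3 = 10 each, +1 to first 1
Round 5: Briarlake=38 Elkhorn=35 Ironridge=41 → close Briarlake (overflow 27)
  38÷2 = 19 each, +1 to first 0
Round 6: Elkhorn=54 Ironridge=60 → close Ironridge (overflow 46)
  60÷1 = 60 each, +1 to first 0

Closure order: Fernhollow, Cedarfen, Hollowpine, Ashgrove, Briarlake, Ironridge
Last habitat: Elkhorn with 114 animals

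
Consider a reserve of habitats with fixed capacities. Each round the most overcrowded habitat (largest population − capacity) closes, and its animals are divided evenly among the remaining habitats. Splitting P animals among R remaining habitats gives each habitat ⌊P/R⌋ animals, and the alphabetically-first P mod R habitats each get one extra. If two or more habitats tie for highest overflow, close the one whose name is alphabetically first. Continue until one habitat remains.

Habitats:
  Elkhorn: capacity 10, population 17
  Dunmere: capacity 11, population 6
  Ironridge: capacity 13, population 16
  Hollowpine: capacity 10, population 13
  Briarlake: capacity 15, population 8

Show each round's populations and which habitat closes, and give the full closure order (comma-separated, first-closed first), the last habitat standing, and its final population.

Closure order: Elkhorn, Hollowpine, Ironridge, Briarlake
Last habitat: Dunmere with 60 animals

Round 1: Briarlake=8 Dunmere=6 Elkhorn=17 Hollowpine=13 Ironridge=16 → close Elkhorn (overflow 7)
  17÷4 = 4 each, +1 to first 1
Round 2: Briarlake=13 Dunmere=10 Hollowpine=17 Ironridge=20 → close Hollowpine (overflow 7)
  17÷3 = 5 each, +1 to first 2
Round 3: Briarlake=19 Dunmere=16 Ironridge=25 → close Ironridge (overflow 12)
  25÷2 = 12 each, +1 to first 1
Round 4: Briarlake=32 Dunmere=28 → close Briarlake (overflow 17)
  32÷1 = 32 each, +1 to first 0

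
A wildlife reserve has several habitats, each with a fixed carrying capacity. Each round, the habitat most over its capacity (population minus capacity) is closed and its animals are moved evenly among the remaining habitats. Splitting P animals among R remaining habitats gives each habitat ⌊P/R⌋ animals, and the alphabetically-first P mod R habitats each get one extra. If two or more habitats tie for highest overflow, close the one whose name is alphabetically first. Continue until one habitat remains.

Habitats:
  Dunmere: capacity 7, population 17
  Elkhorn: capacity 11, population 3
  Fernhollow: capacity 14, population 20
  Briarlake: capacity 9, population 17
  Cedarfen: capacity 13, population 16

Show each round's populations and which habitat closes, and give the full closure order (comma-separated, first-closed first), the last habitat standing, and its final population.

Round 1: Briarlake=17 Cedarfen=16 Dunmere=17 Elkhorn=3 Fernhollow=20 → close Dunmere (overflow 10)
  17÷4 = 4 each, +1 to first 1
Round 2: Briarlake=22 Cedarfen=20 Elkhorn=7 Fernhollow=24 → close Briarlake (overflow 13)
  22÷3 = 7 each, +1 to first 1
Round 3: Cedarfen=28 Elkhorn=14 Fernhollow=31 → close Fernhollow (overflow 17)
  31÷2 = 15 each, +1 to first 1
Round 4: Cedarfen=44 Elkhorn=29 → close Cedarfen (overflow 31)
  44÷1 = 44 each, +1 to first 0

Closure order: Dunmere, Briarlake, Fernhollow, Cedarfen
Last habitat: Elkhorn with 73 animals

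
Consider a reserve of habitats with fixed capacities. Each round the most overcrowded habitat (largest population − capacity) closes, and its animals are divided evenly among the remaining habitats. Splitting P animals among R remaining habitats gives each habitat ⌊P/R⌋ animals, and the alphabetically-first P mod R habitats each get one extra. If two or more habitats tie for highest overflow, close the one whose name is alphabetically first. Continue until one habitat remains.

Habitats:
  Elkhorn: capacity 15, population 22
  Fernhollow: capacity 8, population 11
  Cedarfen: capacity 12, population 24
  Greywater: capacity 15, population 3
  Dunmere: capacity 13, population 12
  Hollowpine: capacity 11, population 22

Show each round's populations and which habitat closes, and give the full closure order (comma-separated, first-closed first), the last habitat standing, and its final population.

Closure order: Cedarfen, Hollowpine, Elkhorn, Fernhollow, Dunmere
Last habitat: Greywater with 94 animals

Round 1: Cedarfen=24 Dunmere=12 Elkhorn=22 Fernhollow=11 Greywater=3 Hollowpine=22 → close Cedarfen (overflow 12)
  24÷5 = 4 each, +1 to first 4
Round 2: Dunmere=17 Elkhorn=27 Fernhollow=16 Greywater=8 Hollowpine=26 → close Hollowpine (overflow 15)
  26÷4 = 6 each, +1 to first 2
Round 3: Dunmere=24 Elkhorn=34 Fernhollow=22 Greywater=14 → close Elkhorn (overflow 19)
  34÷3 = 11 each, +1 to first 1
Round 4: Dunmere=36 Fernhollow=33 Greywater=25 → close Fernhollow (overflow 25)
  33÷2 = 16 each, +1 to first 1
Round 5: Dunmere=53 Greywater=41 → close Dunmere (overflow 40)
  53÷1 = 53 each, +1 to first 0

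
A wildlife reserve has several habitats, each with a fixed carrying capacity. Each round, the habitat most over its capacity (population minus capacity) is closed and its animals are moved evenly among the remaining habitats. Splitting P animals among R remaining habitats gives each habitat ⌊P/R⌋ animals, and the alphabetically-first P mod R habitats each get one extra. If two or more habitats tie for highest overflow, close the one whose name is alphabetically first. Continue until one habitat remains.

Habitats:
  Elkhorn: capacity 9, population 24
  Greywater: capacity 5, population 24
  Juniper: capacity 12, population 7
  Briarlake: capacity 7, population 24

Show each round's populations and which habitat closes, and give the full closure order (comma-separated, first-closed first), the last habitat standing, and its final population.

Round 1: Briarlake=24 Elkhorn=24 Greywater=24 Juniper=7 → close Greywater (overflow 19)
  24÷3 = 8 each, +1 to first 0
Round 2: Briarlake=32 Elkhorn=32 Juniper=15 → close Briarlake (overflow 25)
  32÷2 = 16 each, +1 to first 0
Round 3: Elkhorn=48 Juniper=31 → close Elkhorn (overflow 39)
  48÷1 = 48 each, +1 to first 0

Closure order: Greywater, Briarlake, Elkhorn
Last habitat: Juniper with 79 animals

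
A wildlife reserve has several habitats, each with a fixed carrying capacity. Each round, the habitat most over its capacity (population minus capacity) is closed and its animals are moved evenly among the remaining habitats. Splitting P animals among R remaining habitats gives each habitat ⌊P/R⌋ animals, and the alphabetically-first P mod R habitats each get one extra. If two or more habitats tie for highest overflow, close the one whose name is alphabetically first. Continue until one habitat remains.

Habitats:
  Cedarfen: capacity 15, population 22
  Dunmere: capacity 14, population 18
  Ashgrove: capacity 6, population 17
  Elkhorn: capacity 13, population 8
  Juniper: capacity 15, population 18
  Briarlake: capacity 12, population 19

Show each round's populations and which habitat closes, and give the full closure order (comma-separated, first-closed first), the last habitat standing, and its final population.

Closure order: Ashgrove, Briarlake, Cedarfen, Dunmere, Juniper
Last habitat: Elkhorn with 102 animals

Round 1: Ashgrove=17 Briarlake=19 Cedarfen=22 Dunmere=18 Elkhorn=8 Juniper=18 → close Ashgrove (overflow 11)
  17÷5 = 3 each, +1 to first 2
Round 2: Briarlake=23 Cedarfen=26 Dunmere=21 Elkhorn=11 Juniper=21 → close Briarlake (overflow 11)
  23÷4 = 5 each, +1 to first 3
Round 3: Cedarfen=32 Dunmere=27 Elkhorn=17 Juniper=26 → close Cedarfen (overflow 17)
  32÷3 = 10 each, +1 to first 2
Round 4: Dunmere=38 Elkhorn=28 Juniper=36 → close Dunmere (overflow 24)
  38÷2 = 19 each, +1 to first 0
Round 5: Elkhorn=47 Juniper=55 → close Juniper (overflow 40)
  55÷1 = 55 each, +1 to first 0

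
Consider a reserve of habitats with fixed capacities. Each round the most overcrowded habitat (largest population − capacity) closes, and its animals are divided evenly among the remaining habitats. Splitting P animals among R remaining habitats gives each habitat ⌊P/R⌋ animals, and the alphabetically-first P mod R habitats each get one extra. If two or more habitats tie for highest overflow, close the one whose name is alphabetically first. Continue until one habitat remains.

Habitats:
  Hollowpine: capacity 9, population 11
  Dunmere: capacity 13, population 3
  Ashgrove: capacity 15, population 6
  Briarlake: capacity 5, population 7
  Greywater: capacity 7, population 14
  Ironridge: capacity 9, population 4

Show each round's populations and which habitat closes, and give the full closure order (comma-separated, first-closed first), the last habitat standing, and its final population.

Closure order: Greywater, Briarlake, Hollowpine, Ironridge, Ashgrove
Last habitat: Dunmere with 45 animals

Round 1: Ashgrove=6 Briarlake=7 Dunmere=3 Greywater=14 Hollowpine=11 Ironridge=4 → close Greywater (overflow 7)
  14÷5 = 2 each, +1 to first 4
Round 2: Ashgrove=9 Briarlake=10 Dunmere=6 Hollowpine=14 Ironridge=6 → close Briarlake (overflow 5)
  10÷4 = 2 each, +1 to first 2
Round 3: Ashgrove=12 Dunmere=9 Hollowpine=16 Ironridge=8 → close Hollowpine (overflow 7)
  16÷3 = 5 each, +1 to first 1
Round 4: Ashgrove=18 Dunmere=14 Ironridge=13 → close Ironridge (overflow 4)
  13÷2 = 6 each, +1 to first 1
Round 5: Ashgrove=25 Dunmere=20 → close Ashgrove (overflow 10)
  25÷1 = 25 each, +1 to first 0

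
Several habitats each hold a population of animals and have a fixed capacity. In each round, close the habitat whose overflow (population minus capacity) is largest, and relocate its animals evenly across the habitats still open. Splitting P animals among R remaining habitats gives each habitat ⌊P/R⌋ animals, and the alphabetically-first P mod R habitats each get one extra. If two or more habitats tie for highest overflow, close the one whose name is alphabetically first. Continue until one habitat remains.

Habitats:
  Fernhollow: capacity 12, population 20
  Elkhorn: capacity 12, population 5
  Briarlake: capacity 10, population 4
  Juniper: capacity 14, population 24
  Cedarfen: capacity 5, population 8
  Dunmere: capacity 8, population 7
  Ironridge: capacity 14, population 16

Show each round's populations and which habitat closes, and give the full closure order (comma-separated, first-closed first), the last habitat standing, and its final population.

Round 1: Briarlake=4 Cedarfen=8 Dunmere=7 Elkhorn=5 Fernhollow=20 Ironridge=16 Juniper=24 → close Juniper (overflow 10)
  24÷6 = 4 each, +1 to first 0
Round 2: Briarlake=8 Cedarfen=12 Dunmere=11 Elkhorn=9 Fernhollow=24 Ironridge=20 → close Fernhollow (overflow 12)
  24÷5 = 4 each, +1 to first 4
Round 3: Briarlake=13 Cedarfen=17 Dunmere=16 Elkhorn=14 Ironridge=24 → close Cedarfen (overflow 12)
  17÷4 = 4 each, +1 to first 1
Round 4: Briarlake=18 Dunmere=20 Elkhorn=18 Ironridge=28 → close Ironridge (overflow 14)
  28÷3 = 9 each, +1 to first 1
Round 5: Briarlake=28 Dunmere=29 Elkhorn=27 → close Dunmere (overflow 21)
  29÷2 = 14 each, +1 to first 1
Round 6: Briarlake=43 Elkhorn=41 → close Briarlake (overflow 33)
  43÷1 = 43 each, +1 to first 0

Closure order: Juniper, Fernhollow, Cedarfen, Ironridge, Dunmere, Briarlake
Last habitat: Elkhorn with 84 animals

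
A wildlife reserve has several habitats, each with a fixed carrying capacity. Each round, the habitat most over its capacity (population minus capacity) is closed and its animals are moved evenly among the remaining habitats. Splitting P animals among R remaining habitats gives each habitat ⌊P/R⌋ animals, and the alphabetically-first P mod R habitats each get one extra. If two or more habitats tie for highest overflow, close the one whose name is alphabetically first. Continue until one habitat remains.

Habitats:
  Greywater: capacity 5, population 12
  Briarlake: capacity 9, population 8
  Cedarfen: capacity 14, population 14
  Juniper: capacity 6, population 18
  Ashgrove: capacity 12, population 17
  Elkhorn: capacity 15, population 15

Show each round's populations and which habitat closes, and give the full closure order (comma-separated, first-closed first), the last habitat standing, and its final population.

Closure order: Juniper, Greywater, Ashgrove, Briarlake, Cedarfen
Last habitat: Elkhorn with 84 animals

Round 1: Ashgrove=17 Briarlake=8 Cedarfen=14 Elkhorn=15 Greywater=12 Juniper=18 → close Juniper (overflow 12)
  18÷5 = 3 each, +1 to first 3
Round 2: Ashgrove=21 Briarlake=12 Cedarfen=18 Elkhorn=18 Greywater=15 → close Greywater (overflow 10)
  15÷4 = 3 each, +1 to first 3
Round 3: Ashgrove=25 Briarlake=16 Cedarfen=22 Elkhorn=21 → close Ashgrove (overflow 13)
  25÷3 = 8 each, +1 to first 1
Round 4: Briarlake=25 Cedarfen=30 Elkhorn=29 → close Briarlake (overflow 16)
  25÷2 = 12 each, +1 to first 1
Round 5: Cedarfen=43 Elkhorn=41 → close Cedarfen (overflow 29)
  43÷1 = 43 each, +1 to first 0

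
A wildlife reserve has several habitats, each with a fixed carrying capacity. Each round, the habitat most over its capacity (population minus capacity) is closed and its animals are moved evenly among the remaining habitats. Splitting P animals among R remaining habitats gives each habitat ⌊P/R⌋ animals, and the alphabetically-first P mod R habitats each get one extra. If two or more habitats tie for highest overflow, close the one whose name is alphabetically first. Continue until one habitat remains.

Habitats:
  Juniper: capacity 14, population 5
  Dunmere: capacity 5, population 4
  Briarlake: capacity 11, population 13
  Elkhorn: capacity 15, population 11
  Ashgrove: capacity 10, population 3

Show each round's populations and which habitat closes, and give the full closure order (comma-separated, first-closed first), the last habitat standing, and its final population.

Round 1: Ashgrove=3 Briarlake=13 Dunmere=4 Elkhorn=11 Juniper=5 → close Briarlake (overflow 2)
  13÷4 = 3 each, +1 to first 1
Round 2: Ashgrove=7 Dunmere=7 Elkhorn=14 Juniper=8 → close Dunmere (overflow 2)
  7÷3 = 2 each, +1 to first 1
Round 3: Ashgrove=10 Elkhorn=16 Juniper=10 → close Elkhorn (overflow 1)
  16÷2 = 8 each, +1 to first 0
Round 4: Ashgrove=18 Juniper=18 → close Ashgrove (overflow 8)
  18÷1 = 18 each, +1 to first 0

Closure order: Briarlake, Dunmere, Elkhorn, Ashgrove
Last habitat: Juniper with 36 animals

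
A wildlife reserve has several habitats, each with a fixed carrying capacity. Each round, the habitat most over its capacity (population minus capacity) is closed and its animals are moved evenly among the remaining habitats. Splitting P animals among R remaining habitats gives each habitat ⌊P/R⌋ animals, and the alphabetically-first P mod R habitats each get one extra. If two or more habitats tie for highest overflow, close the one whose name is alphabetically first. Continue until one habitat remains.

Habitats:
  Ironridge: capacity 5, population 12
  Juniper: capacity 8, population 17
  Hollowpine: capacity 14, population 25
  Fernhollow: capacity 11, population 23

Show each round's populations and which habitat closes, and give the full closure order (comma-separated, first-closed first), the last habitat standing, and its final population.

Closure order: Fernhollow, Hollowpine, Ironridge
Last habitat: Juniper with 77 animals

Round 1: Fernhollow=23 Hollowpine=25 Ironridge=12 Juniper=17 → close Fernhollow (overflow 12)
  23÷3 = 7 each, +1 to first 2
Round 2: Hollowpine=33 Ironridge=20 Juniper=24 → close Hollowpine (overflow 19)
  33÷2 = 16 each, +1 to first 1
Round 3: Ironridge=37 Juniper=40 → close Ironridge (overflow 32)
  37÷1 = 37 each, +1 to first 0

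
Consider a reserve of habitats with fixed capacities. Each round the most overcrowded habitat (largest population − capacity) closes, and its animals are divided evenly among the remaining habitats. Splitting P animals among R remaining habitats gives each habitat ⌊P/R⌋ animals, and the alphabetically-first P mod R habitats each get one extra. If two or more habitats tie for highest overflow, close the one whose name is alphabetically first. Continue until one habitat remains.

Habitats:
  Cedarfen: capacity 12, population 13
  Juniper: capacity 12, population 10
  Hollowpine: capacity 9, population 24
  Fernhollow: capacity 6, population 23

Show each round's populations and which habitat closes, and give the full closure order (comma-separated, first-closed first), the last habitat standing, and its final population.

Closure order: Fernhollow, Hollowpine, Cedarfen
Last habitat: Juniper with 70 animals

Round 1: Cedarfen=13 Fernhollow=23 Hollowpine=24 Juniper=10 → close Fernhollow (overflow 17)
  23÷3 = 7 each, +1 to first 2
Round 2: Cedarfen=21 Hollowpine=32 Juniper=17 → close Hollowpine (overflow 23)
  32÷2 = 16 each, +1 to first 0
Round 3: Cedarfen=37 Juniper=33 → close Cedarfen (overflow 25)
  37÷1 = 37 each, +1 to first 0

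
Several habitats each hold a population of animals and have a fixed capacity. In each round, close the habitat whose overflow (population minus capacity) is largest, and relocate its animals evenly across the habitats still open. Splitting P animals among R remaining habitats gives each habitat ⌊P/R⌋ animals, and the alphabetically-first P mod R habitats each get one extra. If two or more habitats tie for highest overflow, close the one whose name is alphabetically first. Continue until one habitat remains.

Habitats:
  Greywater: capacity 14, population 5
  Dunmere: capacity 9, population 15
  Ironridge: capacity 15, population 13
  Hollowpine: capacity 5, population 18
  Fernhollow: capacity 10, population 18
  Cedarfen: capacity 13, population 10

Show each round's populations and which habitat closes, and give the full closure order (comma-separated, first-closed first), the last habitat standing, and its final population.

Round 1: Cedarfen=10 Dunmere=15 Fernhollow=18 Greywater=5 Hollowpine=18 Ironridge=13 → close Hollowpine (overflow 13)
  18÷5 = 3 each, +1 to first 3
Round 2: Cedarfen=14 Dunmere=19 Fernhollow=22 Greywater=8 Ironridge=16 → close Fernhollow (overflow 12)
  22÷4 = 5 each, +1 to first 2
Round 3: Cedarfen=20 Dunmere=25 Greywater=13 Ironridge=21 → close Dunmere (overflow 16)
  25÷3 = 8 each, +1 to first 1
Round 4: Cedarfen=29 Greywater=21 Ironridge=29 → close Cedarfen (overflow 16)
  29÷2 = 14 each, +1 to first 1
Round 5: Greywater=36 Ironridge=43 → close Ironridge (overflow 28)
  43÷1 = 43 each, +1 to first 0

Closure order: Hollowpine, Fernhollow, Dunmere, Cedarfen, Ironridge
Last habitat: Greywater with 79 animals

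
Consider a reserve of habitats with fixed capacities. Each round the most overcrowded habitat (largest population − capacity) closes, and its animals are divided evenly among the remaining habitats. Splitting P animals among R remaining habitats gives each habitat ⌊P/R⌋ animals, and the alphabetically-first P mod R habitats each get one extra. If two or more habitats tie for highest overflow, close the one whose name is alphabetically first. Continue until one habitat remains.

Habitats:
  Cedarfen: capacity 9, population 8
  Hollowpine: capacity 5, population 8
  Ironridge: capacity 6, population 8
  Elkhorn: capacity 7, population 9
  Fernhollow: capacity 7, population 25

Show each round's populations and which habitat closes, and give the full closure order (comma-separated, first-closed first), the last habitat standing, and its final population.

Round 1: Cedarfen=8 Elkhorn=9 Fernhollow=25 Hollowpine=8 Ironridge=8 → close Fernhollow (overflow 18)
  25÷4 = 6 each, +1 to first 1
Round 2: Cedarfen=15 Elkhorn=15 Hollowpine=14 Ironridge=14 → close Hollowpine (overflow 9)
  14÷3 = 4 each, +1 to first 2
Round 3: Cedarfen=20 Elkhorn=20 Ironridge=18 → close Elkhorn (overflow 13)
  20÷2 = 10 each, +1 to first 0
Round 4: Cedarfen=30 Ironridge=28 → close Ironridge (overflow 22)
  28÷1 = 28 each, +1 to first 0

Closure order: Fernhollow, Hollowpine, Elkhorn, Ironridge
Last habitat: Cedarfen with 58 animals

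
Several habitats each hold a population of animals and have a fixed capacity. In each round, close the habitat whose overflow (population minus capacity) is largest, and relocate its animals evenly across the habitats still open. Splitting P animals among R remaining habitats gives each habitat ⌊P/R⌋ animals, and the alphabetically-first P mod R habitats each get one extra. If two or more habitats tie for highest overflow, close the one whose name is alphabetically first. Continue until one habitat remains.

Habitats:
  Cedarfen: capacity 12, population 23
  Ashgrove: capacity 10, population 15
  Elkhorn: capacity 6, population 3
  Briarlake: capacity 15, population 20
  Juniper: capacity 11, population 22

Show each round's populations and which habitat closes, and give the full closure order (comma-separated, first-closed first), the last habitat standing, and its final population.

Round 1: Ashgrove=15 Briarlake=20 Cedarfen=23 Elkhorn=3 Juniper=22 → close Cedarfen (overflow 11)
  23÷4 = 5 each, +1 to first 3
Round 2: Ashgrove=21 Briarlake=26 Elkhorn=9 Juniper=27 → close Juniper (overflow 16)
  27÷3 = 9 each, +1 to first 0
Round 3: Ashgrove=30 Briarlake=35 Elkhorn=18 → close Ashgrove (overflow 20)
  30÷2 = 15 each, +1 to first 0
Round 4: Briarlake=50 Elkhorn=33 → close Briarlake (overflow 35)
  50÷1 = 50 each, +1 to first 0

Closure order: Cedarfen, Juniper, Ashgrove, Briarlake
Last habitat: Elkhorn with 83 animals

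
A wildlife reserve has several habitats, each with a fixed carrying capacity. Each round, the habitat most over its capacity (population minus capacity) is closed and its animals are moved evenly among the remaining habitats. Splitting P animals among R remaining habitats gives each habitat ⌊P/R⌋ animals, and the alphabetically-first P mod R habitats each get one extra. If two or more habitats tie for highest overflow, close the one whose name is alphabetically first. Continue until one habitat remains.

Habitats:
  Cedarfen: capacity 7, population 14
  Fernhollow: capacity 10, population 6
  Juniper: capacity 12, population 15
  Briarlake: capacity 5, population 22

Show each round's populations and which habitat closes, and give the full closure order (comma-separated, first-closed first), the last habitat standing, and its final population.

Closure order: Briarlake, Cedarfen, Juniper
Last habitat: Fernhollow with 57 animals

Round 1: Briarlake=22 Cedarfen=14 Fernhollow=6 Juniper=15 → close Briarlake (overflow 17)
  22÷3 = 7 each, +1 to first 1
Round 2: Cedarfen=22 Fernhollow=13 Juniper=22 → close Cedarfen (overflow 15)
  22÷2 = 11 each, +1 to first 0
Round 3: Fernhollow=24 Juniper=33 → close Juniper (overflow 21)
  33÷1 = 33 each, +1 to first 0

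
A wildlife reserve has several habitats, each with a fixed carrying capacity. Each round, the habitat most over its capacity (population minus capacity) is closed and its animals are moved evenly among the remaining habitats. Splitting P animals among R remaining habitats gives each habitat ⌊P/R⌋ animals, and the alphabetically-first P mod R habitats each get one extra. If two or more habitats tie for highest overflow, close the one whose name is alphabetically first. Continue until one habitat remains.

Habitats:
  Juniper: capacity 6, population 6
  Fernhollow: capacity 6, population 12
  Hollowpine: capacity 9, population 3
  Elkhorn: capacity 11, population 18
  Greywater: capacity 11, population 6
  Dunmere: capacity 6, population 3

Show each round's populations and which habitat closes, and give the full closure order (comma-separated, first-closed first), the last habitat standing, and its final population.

Round 1: Dunmere=3 Elkhorn=18 Fernhollow=12 Greywater=6 Hollowpine=3 Juniper=6 → close Elkhorn (overflow 7)
  18÷5 = 3 each, +1 to first 3
Round 2: Dunmere=7 Fernhollow=16 Greywater=10 Hollowpine=6 Juniper=9 → close Fernhollow (overflow 10)
  16÷4 = 4 each, +1 to first 0
Round 3: Dunmere=11 Greywater=14 Hollowpine=10 Juniper=13 → close Juniper (overflow 7)
  13÷3 = 4 each, +1 to first 1
Round 4: Dunmere=16 Greywater=18 Hollowpine=14 → close Dunmere (overflow 10)
  16÷2 = 8 each, +1 to first 0
Round 5: Greywater=26 Hollowpine=22 → close Greywater (overflow 15)
  26÷1 = 26 each, +1 to first 0

Closure order: Elkhorn, Fernhollow, Juniper, Dunmere, Greywater
Last habitat: Hollowpine with 48 animals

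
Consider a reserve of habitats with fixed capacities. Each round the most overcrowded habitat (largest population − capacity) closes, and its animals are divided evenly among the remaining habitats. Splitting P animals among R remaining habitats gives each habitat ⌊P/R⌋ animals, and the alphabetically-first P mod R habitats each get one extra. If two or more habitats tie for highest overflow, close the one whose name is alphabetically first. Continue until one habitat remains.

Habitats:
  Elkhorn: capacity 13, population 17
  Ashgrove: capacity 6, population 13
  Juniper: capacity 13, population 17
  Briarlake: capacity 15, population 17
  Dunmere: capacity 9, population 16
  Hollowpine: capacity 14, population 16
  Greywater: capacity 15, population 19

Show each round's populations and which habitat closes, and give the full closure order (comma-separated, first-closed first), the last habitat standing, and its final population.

Closure order: Ashgrove, Dunmere, Elkhorn, Greywater, Briarlake, Hollowpine
Last habitat: Juniper with 115 animals

Round 1: Ashgrove=13 Briarlake=17 Dunmere=16 Elkhorn=17 Greywater=19 Hollowpine=16 Juniper=17 → close Ashgrove (overflow 7)
  13÷6 = 2 each, +1 to first 1
Round 2: Briarlake=20 Dunmere=18 Elkhorn=19 Greywater=21 Hollowpine=18 Juniper=19 → close Dunmere (overflow 9)
  18÷5 = 3 each, +1 to first 3
Round 3: Briarlake=24 Elkhorn=23 Greywater=25 Hollowpine=21 Juniper=22 → close Elkhorn (overflow 10)
  23÷4 = 5 each, +1 to first 3
Round 4: Briarlake=30 Greywater=31 Hollowpine=27 Juniper=27 → close Greywater (overflow 16)
  31÷3 = 10 each, +1 to first 1
Round 5: Briarlake=41 Hollowpine=37 Juniper=37 → close Briarlake (overflow 26)
  41÷2 = 20 each, +1 to first 1
Round 6: Hollowpine=58 Juniper=57 → close Hollowpine (overflow 44)
  58÷1 = 58 each, +1 to first 0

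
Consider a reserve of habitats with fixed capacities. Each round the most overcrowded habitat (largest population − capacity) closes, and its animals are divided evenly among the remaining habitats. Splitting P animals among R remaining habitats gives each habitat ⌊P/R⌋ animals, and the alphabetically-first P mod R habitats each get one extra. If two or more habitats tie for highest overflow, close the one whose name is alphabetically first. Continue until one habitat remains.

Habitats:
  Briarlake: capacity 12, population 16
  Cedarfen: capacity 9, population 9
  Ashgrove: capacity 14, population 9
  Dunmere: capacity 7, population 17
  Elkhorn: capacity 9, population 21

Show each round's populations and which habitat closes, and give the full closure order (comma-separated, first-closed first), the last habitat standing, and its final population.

Closure order: Elkhorn, Dunmere, Briarlake, Cedarfen
Last habitat: Ashgrove with 72 animals

Round 1: Ashgrove=9 Briarlake=16 Cedarfen=9 Dunmere=17 Elkhorn=21 → close Elkhorn (overflow 12)
  21÷4 = 5 each, +1 to first 1
Round 2: Ashgrove=15 Briarlake=21 Cedarfen=14 Dunmere=22 → close Dunmere (overflow 15)
  22÷3 = 7 each, +1 to first 1
Round 3: Ashgrove=23 Briarlake=28 Cedarfen=21 → close Briarlake (overflow 16)
  28÷2 = 14 each, +1 to first 0
Round 4: Ashgrove=37 Cedarfen=35 → close Cedarfen (overflow 26)
  35÷1 = 35 each, +1 to first 0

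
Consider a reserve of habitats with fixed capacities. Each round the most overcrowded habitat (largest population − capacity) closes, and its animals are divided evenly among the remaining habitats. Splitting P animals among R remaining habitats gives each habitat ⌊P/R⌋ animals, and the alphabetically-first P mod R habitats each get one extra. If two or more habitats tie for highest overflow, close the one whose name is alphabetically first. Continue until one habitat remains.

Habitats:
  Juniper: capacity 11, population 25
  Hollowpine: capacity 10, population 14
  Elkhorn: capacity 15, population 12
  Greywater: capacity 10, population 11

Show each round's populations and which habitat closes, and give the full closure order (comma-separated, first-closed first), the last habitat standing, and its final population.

Round 1: Elkhorn=12 Greywater=11 Hollowpine=14 Juniper=25 → close Juniper (overflow 14)
  25÷3 = 8 each, +1 to first 1
Round 2: Elkhorn=21 Greywater=19 Hollowpine=22 → close Hollowpine (overflow 12)
  22÷2 = 11 each, +1 to first 0
Round 3: Elkhorn=32 Greywater=30 → close Greywater (overflow 20)
  30÷1 = 30 each, +1 to first 0

Closure order: Juniper, Hollowpine, Greywater
Last habitat: Elkhorn with 62 animals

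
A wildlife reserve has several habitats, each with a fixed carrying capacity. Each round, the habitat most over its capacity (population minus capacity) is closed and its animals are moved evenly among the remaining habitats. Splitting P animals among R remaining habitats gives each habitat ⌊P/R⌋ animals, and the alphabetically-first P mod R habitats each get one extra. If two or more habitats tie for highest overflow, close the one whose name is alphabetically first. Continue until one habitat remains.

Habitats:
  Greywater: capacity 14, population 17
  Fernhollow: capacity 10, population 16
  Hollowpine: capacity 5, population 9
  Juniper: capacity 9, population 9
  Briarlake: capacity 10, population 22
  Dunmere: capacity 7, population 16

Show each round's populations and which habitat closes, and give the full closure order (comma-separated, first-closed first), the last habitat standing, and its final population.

Closure order: Briarlake, Dunmere, Fernhollow, Hollowpine, Greywater
Last habitat: Juniper with 89 animals

Round 1: Briarlake=22 Dunmere=16 Fernhollow=16 Greywater=17 Hollowpine=9 Juniper=9 → close Briarlake (overflow 12)
  22÷5 = 4 each, +1 to first 2
Round 2: Dunmere=21 Fernhollow=21 Greywater=21 Hollowpine=13 Juniper=13 → close Dunmere (overflow 14)
  21÷4 = 5 each, +1 to first 1
Round 3: Fernhollow=27 Greywater=26 Hollowpine=18 Juniper=18 → close Fernhollow (overflow 17)
  27÷3 = 9 each, +1 to first 0
Round 4: Greywater=35 Hollowpine=27 Juniper=27 → close Hollowpine (overflow 22)
  27÷2 = 13 each, +1 to first 1
Round 5: Greywater=49 Juniper=40 → close Greywater (overflow 35)
  49÷1 = 49 each, +1 to first 0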